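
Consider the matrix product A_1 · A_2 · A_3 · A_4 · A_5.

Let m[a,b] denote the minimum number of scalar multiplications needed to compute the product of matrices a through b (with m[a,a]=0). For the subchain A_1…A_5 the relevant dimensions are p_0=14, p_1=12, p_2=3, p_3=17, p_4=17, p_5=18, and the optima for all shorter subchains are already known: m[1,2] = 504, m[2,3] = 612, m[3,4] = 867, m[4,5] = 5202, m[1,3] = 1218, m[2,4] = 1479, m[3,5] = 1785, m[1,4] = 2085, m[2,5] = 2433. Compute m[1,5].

m[1,5] = min over k∈[1,4] of m[1,k]+m[k+1,5]+p_{0}·p_k·p_{5}.
k=1: 0 + 2433 + 14·12·18 = 5457; k=2: 504 + 1785 + 14·3·18 = 3045; k=3: 1218 + 5202 + 14·17·18 = 10704; k=4: 2085 + 0 + 14·17·18 = 6369.
Minimum: 3045 at k=2.

3045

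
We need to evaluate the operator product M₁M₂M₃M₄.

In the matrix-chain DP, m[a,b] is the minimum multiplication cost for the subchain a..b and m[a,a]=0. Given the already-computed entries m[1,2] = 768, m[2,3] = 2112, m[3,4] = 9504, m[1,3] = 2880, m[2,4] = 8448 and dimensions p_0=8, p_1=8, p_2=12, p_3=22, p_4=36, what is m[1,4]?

m[1,4] = min over k∈[1,3] of m[1,k]+m[k+1,4]+p_{0}·p_k·p_{4}.
k=1: 0 + 8448 + 8·8·36 = 10752; k=2: 768 + 9504 + 8·12·36 = 13728; k=3: 2880 + 0 + 8·22·36 = 9216.
Minimum: 9216 at k=3.

9216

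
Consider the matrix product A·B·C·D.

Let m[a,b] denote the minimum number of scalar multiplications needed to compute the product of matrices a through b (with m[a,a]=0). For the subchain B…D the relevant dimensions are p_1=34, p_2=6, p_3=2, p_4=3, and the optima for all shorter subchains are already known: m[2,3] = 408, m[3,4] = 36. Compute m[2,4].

m[2,4] = min over k∈[2,3] of m[2,k]+m[k+1,4]+p_{1}·p_k·p_{4}.
k=2: 0 + 36 + 34·6·3 = 648; k=3: 408 + 0 + 34·2·3 = 612.
Minimum: 612 at k=3.

612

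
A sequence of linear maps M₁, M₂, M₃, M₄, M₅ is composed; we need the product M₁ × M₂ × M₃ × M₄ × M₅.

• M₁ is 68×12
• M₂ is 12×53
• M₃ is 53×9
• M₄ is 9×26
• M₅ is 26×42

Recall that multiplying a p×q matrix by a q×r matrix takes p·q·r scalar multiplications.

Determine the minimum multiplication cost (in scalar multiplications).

Adjacent pairs: M₁M₂ = 68·12·53 = 43248; M₂M₃ = 12·53·9 = 5724; M₃M₄ = 53·9·26 = 12402; M₄M₅ = 9·26·42 = 9828.
Length 3: M₁..M₃: k=1: 0+5724+68·12·9=13068; k=2: 43248+0+68·53·9=75684 → min 13068 | M₂..M₄: k=2: 0+12402+12·53·26=28938; k=3: 5724+0+12·9·26=8532 → min 8532 | M₃..M₅: k=3: 0+9828+53·9·42=29862; k=4: 12402+0+53·26·42=70278 → min 29862.
Length 4: M₁..M₄: k=1: 0+8532+68·12·26=29748; k=2: 43248+12402+68·53·26=149354; k=3: 13068+0+68·9·26=28980 → min 28980 | M₂..M₅: k=2: 0+29862+12·53·42=56574; k=3: 5724+9828+12·9·42=20088; k=4: 8532+0+12·26·42=21636 → min 20088.
Length 5: M₁..M₅: k=1: 0+20088+68·12·42=54360; k=2: 43248+29862+68·53·42=224478; k=3: 13068+9828+68·9·42=48600; k=4: 28980+0+68·26·42=103236 → min 48600.
Optimal order: ((M₁ × (M₂ × M₃)) × (M₄ × M₅)) with cost 48600.

48600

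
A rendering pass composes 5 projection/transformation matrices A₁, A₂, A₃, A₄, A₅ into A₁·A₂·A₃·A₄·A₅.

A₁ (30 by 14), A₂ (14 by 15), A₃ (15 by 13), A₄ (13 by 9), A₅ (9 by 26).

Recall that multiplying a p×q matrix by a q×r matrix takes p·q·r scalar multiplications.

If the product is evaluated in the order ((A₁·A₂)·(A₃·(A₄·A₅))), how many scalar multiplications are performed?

(A₁·A₂): 30×14 by 14×15 → 30×15, cost 30·14·15 = 6300
(A₄·A₅): 13×9 by 9×26 → 13×26, cost 13·9·26 = 3042
(A₃·(A₄·A₅)): 15×13 by 13×26 → 15×26, cost 15·13·26 = 5070; cumulative 8112
((A₁·A₂)·(A₃·(A₄·A₅))): 30×15 by 15×26 → 30×26, cost 30·15·26 = 11700; cumulative 26112
Total: 26112 scalar multiplications.

26112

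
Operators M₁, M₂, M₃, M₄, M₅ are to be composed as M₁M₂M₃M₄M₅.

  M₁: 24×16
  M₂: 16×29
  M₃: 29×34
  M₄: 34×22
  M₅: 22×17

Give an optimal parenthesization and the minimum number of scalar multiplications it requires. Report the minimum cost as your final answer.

Adjacent pairs: M₁M₂ = 24·16·29 = 11136; M₂M₃ = 16·29·34 = 15776; M₃M₄ = 29·34·22 = 21692; M₄M₅ = 34·22·17 = 12716.
Length 3: M₁..M₃: k=1: 0+15776+24·16·34=28832; k=2: 11136+0+24·29·34=34800 → min 28832 | M₂..M₄: k=2: 0+21692+16·29·22=31900; k=3: 15776+0+16·34·22=27744 → min 27744 | M₃..M₅: k=3: 0+12716+29·34·17=29478; k=4: 21692+0+29·22·17=32538 → min 29478.
Length 4: M₁..M₄: k=1: 0+27744+24·16·22=36192; k=2: 11136+21692+24·29·22=48140; k=3: 28832+0+24·34·22=46784 → min 36192 | M₂..M₅: k=2: 0+29478+16·29·17=37366; k=3: 15776+12716+16·34·17=37740; k=4: 27744+0+16·22·17=33728 → min 33728.
Length 5: M₁..M₅: k=1: 0+33728+24·16·17=40256; k=2: 11136+29478+24·29·17=52446; k=3: 28832+12716+24·34·17=55420; k=4: 36192+0+24·22·17=45168 → min 40256.
Optimal parenthesization: (M₁(((M₂M₃)M₄)M₅)) with cost 40256.

40256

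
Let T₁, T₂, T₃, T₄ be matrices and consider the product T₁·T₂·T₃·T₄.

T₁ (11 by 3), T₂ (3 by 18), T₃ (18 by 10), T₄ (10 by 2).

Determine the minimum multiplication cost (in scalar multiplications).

Adjacent pairs: T₁T₂ = 11·3·18 = 594; T₂T₃ = 3·18·10 = 540; T₃T₄ = 18·10·2 = 360.
Length 3: T₁..T₃: k=1: 0+540+11·3·10=870; k=2: 594+0+11·18·10=2574 → min 870 | T₂..T₄: k=2: 0+360+3·18·2=468; k=3: 540+0+3·10·2=600 → min 468.
Length 4: T₁..T₄: k=1: 0+468+11·3·2=534; k=2: 594+360+11·18·2=1350; k=3: 870+0+11·10·2=1090 → min 534.
Optimal order: (T₁·(T₂·(T₃·T₄))) with cost 534.

534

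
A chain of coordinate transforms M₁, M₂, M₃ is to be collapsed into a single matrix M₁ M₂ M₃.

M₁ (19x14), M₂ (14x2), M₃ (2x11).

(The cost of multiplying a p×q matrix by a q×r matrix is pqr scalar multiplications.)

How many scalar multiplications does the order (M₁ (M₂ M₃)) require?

3234

(M₂ M₃): 14×2 by 2×11 → 14×11, cost 14·2·11 = 308
(M₁ (M₂ M₃)): 19×14 by 14×11 → 19×11, cost 19·14·11 = 2926; cumulative 3234
Total: 3234 scalar multiplications.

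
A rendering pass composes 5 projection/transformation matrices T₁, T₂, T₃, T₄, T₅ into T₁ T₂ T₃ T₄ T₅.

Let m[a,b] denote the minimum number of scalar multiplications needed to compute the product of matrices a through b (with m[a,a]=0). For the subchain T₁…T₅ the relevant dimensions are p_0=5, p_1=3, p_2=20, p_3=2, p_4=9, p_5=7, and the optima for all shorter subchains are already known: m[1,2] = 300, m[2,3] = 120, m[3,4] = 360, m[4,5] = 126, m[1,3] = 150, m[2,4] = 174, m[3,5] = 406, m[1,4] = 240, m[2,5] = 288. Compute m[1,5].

m[1,5] = min over k∈[1,4] of m[1,k]+m[k+1,5]+p_{0}·p_k·p_{5}.
k=1: 0 + 288 + 5·3·7 = 393; k=2: 300 + 406 + 5·20·7 = 1406; k=3: 150 + 126 + 5·2·7 = 346; k=4: 240 + 0 + 5·9·7 = 555.
Minimum: 346 at k=3.

346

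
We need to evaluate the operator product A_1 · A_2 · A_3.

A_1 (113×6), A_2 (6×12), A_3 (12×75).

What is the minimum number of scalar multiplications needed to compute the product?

56250

Order (A_1 · (A_2 · A_3)): (A_2 · A_3): 6×12 by 12×75 → 6×75, cost 6·12·75 = 5400; (A_1 · (A_2 · A_3)): 113×6 by 6×75 → 113×75, cost 113·6·75 = 50850; cumulative 56250. Total 56250.
Order ((A_1 · A_2) · A_3): (A_1 · A_2): 113×6 by 6×12 → 113×12, cost 113·6·12 = 8136; ((A_1 · A_2) · A_3): 113×12 by 12×75 → 113×75, cost 113·12·75 = 101700; cumulative 109836. Total 109836.
Minimum: 56250.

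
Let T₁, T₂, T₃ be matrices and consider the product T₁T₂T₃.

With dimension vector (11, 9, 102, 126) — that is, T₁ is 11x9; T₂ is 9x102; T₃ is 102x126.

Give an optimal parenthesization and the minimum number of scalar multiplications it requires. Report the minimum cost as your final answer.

128142

(T₁(T₂T₃)): cost 128142.
((T₁T₂)T₃): cost 151470.
Optimal: (T₁(T₂T₃)) with cost 128142.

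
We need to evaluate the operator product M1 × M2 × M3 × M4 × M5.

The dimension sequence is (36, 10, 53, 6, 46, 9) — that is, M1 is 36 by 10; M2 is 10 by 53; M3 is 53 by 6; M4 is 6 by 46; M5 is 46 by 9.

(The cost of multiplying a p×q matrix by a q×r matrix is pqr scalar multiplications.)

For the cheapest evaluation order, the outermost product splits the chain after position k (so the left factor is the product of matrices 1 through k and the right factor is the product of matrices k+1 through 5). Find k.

Adjacent pairs: M1M2 = 36·10·53 = 19080; M2M3 = 10·53·6 = 3180; M3M4 = 53·6·46 = 14628; M4M5 = 6·46·9 = 2484.
Length 3: M1..M3: k=1: 0+3180+36·10·6=5340; k=2: 19080+0+36·53·6=30528 → min 5340 | M2..M4: k=2: 0+14628+10·53·46=39008; k=3: 3180+0+10·6·46=5940 → min 5940 | M3..M5: k=3: 0+2484+53·6·9=5346; k=4: 14628+0+53·46·9=36570 → min 5346.
Length 4: M1..M4: k=1: 0+5940+36·10·46=22500; k=2: 19080+14628+36·53·46=121476; k=3: 5340+0+36·6·46=15276 → min 15276 | M2..M5: k=2: 0+5346+10·53·9=10116; k=3: 3180+2484+10·6·9=6204; k=4: 5940+0+10·46·9=10080 → min 6204.
Top-level splits: k=1: (M1..M1)·(M2..M5) → 0+6204+36·10·9 = 9444; k=2: (M1..M2)·(M3..M5) → 19080+5346+36·53·9 = 41598; k=3: (M1..M3)·(M4..M5) → 5340+2484+36·6·9 = 9768; k=4: (M1..M4)·(M5..M5) → 15276+0+36·46·9 = 30180.
Best split is after M1, i.e. k = 1.

1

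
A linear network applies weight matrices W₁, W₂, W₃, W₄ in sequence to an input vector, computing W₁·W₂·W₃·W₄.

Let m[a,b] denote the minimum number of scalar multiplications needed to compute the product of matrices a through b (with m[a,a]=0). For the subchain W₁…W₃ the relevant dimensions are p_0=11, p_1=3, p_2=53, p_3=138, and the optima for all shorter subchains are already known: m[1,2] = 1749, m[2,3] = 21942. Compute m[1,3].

26496

m[1,3] = min over k∈[1,2] of m[1,k]+m[k+1,3]+p_{0}·p_k·p_{3}.
k=1: 0 + 21942 + 11·3·138 = 26496; k=2: 1749 + 0 + 11·53·138 = 82203.
Minimum: 26496 at k=1.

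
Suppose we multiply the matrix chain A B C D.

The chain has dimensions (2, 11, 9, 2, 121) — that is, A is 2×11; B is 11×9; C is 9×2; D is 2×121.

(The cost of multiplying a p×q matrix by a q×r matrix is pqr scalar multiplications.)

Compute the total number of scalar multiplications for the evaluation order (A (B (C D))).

(C D): 9×2 by 2×121 → 9×121, cost 9·2·121 = 2178
(B (C D)): 11×9 by 9×121 → 11×121, cost 11·9·121 = 11979; cumulative 14157
(A (B (C D))): 2×11 by 11×121 → 2×121, cost 2·11·121 = 2662; cumulative 16819
Total: 16819 scalar multiplications.

16819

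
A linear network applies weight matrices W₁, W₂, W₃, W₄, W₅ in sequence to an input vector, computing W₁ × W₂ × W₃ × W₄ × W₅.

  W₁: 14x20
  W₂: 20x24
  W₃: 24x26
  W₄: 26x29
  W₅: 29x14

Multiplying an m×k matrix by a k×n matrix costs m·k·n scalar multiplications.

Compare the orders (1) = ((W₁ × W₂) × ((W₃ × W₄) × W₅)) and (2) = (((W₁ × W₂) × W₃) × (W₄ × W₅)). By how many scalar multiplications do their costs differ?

8156

Order (1) = ((W₁ × W₂) × ((W₃ × W₄) × W₅)): (W₁ × W₂): 14×20 by 20×24 → 14×24, cost 14·20·24 = 6720; (W₃ × W₄): 24×26 by 26×29 → 24×29, cost 24·26·29 = 18096; ((W₃ × W₄) × W₅): 24×29 by 29×14 → 24×14, cost 24·29·14 = 9744; cumulative 27840; ((W₁ × W₂) × ((W₃ × W₄) × W₅)): 14×24 by 24×14 → 14×14, cost 14·24·14 = 4704; cumulative 39264. Total 39264.
Order (2) = (((W₁ × W₂) × W₃) × (W₄ × W₅)): (W₁ × W₂): 14×20 by 20×24 → 14×24, cost 14·20·24 = 6720; ((W₁ × W₂) × W₃): 14×24 by 24×26 → 14×26, cost 14·24·26 = 8736; cumulative 15456; (W₄ × W₅): 26×29 by 29×14 → 26×14, cost 26·29·14 = 10556; (((W₁ × W₂) × W₃) × (W₄ × W₅)): 14×26 by 26×14 → 14×14, cost 14·26·14 = 5096; cumulative 31108. Total 31108.
Difference: |39264 − 31108| = 8156.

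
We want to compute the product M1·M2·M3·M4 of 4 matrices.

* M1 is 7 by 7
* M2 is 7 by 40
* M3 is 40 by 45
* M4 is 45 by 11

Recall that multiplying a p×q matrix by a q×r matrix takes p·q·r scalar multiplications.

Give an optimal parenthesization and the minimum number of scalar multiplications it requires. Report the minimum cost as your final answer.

Adjacent pairs: M1M2 = 7·7·40 = 1960; M2M3 = 7·40·45 = 12600; M3M4 = 40·45·11 = 19800.
Length 3: M1..M3: k=1: 0+12600+7·7·45=14805; k=2: 1960+0+7·40·45=14560 → min 14560 | M2..M4: k=2: 0+19800+7·40·11=22880; k=3: 12600+0+7·45·11=16065 → min 16065.
Length 4: M1..M4: k=1: 0+16065+7·7·11=16604; k=2: 1960+19800+7·40·11=24840; k=3: 14560+0+7·45·11=18025 → min 16604.
Optimal parenthesization: (M1·((M2·M3)·M4)) with cost 16604.

16604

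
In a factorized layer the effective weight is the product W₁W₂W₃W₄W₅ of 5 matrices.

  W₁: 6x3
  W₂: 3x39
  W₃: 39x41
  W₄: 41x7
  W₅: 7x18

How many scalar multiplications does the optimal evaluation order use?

Adjacent pairs: W₁W₂ = 6·3·39 = 702; W₂W₃ = 3·39·41 = 4797; W₃W₄ = 39·41·7 = 11193; W₄W₅ = 41·7·18 = 5166.
Length 3: W₁..W₃: k=1: 0+4797+6·3·41=5535; k=2: 702+0+6·39·41=10296 → min 5535 | W₂..W₄: k=2: 0+11193+3·39·7=12012; k=3: 4797+0+3·41·7=5658 → min 5658 | W₃..W₅: k=3: 0+5166+39·41·18=33948; k=4: 11193+0+39·7·18=16107 → min 16107.
Length 4: W₁..W₄: k=1: 0+5658+6·3·7=5784; k=2: 702+11193+6·39·7=13533; k=3: 5535+0+6·41·7=7257 → min 5784 | W₂..W₅: k=2: 0+16107+3·39·18=18213; k=3: 4797+5166+3·41·18=12177; k=4: 5658+0+3·7·18=6036 → min 6036.
Length 5: W₁..W₅: k=1: 0+6036+6·3·18=6360; k=2: 702+16107+6·39·18=21021; k=3: 5535+5166+6·41·18=15129; k=4: 5784+0+6·7·18=6540 → min 6360.
Optimal order: (W₁(((W₂W₃)W₄)W₅)) with cost 6360.

6360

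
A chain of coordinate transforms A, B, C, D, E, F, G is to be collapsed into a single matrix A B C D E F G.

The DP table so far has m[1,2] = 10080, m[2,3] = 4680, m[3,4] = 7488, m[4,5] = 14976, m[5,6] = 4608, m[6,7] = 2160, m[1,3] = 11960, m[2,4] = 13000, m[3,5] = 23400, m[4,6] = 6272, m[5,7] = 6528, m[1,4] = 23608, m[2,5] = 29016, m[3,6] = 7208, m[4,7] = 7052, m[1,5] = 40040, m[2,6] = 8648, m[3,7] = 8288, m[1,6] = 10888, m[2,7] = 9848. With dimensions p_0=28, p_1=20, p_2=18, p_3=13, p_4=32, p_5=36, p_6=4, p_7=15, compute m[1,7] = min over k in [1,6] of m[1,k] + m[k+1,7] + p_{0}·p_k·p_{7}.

m[1,7] = min over k∈[1,6] of m[1,k]+m[k+1,7]+p_{0}·p_k·p_{7}.
k=1: 0 + 9848 + 28·20·15 = 18248; k=2: 10080 + 8288 + 28·18·15 = 25928; k=3: 11960 + 7052 + 28·13·15 = 24472; k=4: 23608 + 6528 + 28·32·15 = 43576; k=5: 40040 + 2160 + 28·36·15 = 57320; k=6: 10888 + 0 + 28·4·15 = 12568.
Minimum: 12568 at k=6.

12568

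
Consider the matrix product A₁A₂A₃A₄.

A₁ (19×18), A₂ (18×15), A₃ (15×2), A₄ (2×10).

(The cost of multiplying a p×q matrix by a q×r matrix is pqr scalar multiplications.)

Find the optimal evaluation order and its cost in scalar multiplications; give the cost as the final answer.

Adjacent pairs: A₁A₂ = 19·18·15 = 5130; A₂A₃ = 18·15·2 = 540; A₃A₄ = 15·2·10 = 300.
Length 3: A₁..A₃: k=1: 0+540+19·18·2=1224; k=2: 5130+0+19·15·2=5700 → min 1224 | A₂..A₄: k=2: 0+300+18·15·10=3000; k=3: 540+0+18·2·10=900 → min 900.
Length 4: A₁..A₄: k=1: 0+900+19·18·10=4320; k=2: 5130+300+19·15·10=8280; k=3: 1224+0+19·2·10=1604 → min 1604.
Optimal parenthesization: ((A₁(A₂A₃))A₄) with cost 1604.

1604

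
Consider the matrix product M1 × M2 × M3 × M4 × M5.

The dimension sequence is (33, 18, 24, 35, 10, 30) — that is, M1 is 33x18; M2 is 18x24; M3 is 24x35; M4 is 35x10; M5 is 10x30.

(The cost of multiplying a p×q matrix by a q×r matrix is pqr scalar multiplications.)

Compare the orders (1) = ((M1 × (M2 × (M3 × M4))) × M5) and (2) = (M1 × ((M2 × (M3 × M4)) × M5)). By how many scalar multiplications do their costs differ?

Order (1) = ((M1 × (M2 × (M3 × M4))) × M5): (M3 × M4): 24×35 by 35×10 → 24×10, cost 24·35·10 = 8400; (M2 × (M3 × M4)): 18×24 by 24×10 → 18×10, cost 18·24·10 = 4320; cumulative 12720; (M1 × (M2 × (M3 × M4))): 33×18 by 18×10 → 33×10, cost 33·18·10 = 5940; cumulative 18660; ((M1 × (M2 × (M3 × M4))) × M5): 33×10 by 10×30 → 33×30, cost 33·10·30 = 9900; cumulative 28560. Total 28560.
Order (2) = (M1 × ((M2 × (M3 × M4)) × M5)): (M3 × M4): 24×35 by 35×10 → 24×10, cost 24·35·10 = 8400; (M2 × (M3 × M4)): 18×24 by 24×10 → 18×10, cost 18·24·10 = 4320; cumulative 12720; ((M2 × (M3 × M4)) × M5): 18×10 by 10×30 → 18×30, cost 18·10·30 = 5400; cumulative 18120; (M1 × ((M2 × (M3 × M4)) × M5)): 33×18 by 18×30 → 33×30, cost 33·18·30 = 17820; cumulative 35940. Total 35940.
Difference: |28560 − 35940| = 7380.

7380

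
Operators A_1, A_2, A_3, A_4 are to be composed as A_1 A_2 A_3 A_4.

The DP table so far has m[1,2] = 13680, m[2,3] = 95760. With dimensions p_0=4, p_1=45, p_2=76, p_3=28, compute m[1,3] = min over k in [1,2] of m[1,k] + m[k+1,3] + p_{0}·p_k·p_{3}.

m[1,3] = min over k∈[1,2] of m[1,k]+m[k+1,3]+p_{0}·p_k·p_{3}.
k=1: 0 + 95760 + 4·45·28 = 100800; k=2: 13680 + 0 + 4·76·28 = 22192.
Minimum: 22192 at k=2.

22192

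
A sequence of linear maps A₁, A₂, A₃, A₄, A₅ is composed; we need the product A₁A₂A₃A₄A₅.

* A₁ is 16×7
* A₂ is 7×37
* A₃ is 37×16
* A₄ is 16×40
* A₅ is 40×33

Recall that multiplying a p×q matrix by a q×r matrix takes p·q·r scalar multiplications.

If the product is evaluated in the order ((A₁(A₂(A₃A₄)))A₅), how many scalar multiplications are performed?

59640

(A₃A₄): 37×16 by 16×40 → 37×40, cost 37·16·40 = 23680
(A₂(A₃A₄)): 7×37 by 37×40 → 7×40, cost 7·37·40 = 10360; cumulative 34040
(A₁(A₂(A₃A₄))): 16×7 by 7×40 → 16×40, cost 16·7·40 = 4480; cumulative 38520
((A₁(A₂(A₃A₄)))A₅): 16×40 by 40×33 → 16×33, cost 16·40·33 = 21120; cumulative 59640
Total: 59640 scalar multiplications.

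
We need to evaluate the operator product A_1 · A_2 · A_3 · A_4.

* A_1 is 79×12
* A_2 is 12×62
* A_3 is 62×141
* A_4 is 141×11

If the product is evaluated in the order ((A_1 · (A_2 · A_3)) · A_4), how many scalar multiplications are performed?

(A_2 · A_3): 12×62 by 62×141 → 12×141, cost 12·62·141 = 104904
(A_1 · (A_2 · A_3)): 79×12 by 12×141 → 79×141, cost 79·12·141 = 133668; cumulative 238572
((A_1 · (A_2 · A_3)) · A_4): 79×141 by 141×11 → 79×11, cost 79·141·11 = 122529; cumulative 361101
Total: 361101 scalar multiplications.

361101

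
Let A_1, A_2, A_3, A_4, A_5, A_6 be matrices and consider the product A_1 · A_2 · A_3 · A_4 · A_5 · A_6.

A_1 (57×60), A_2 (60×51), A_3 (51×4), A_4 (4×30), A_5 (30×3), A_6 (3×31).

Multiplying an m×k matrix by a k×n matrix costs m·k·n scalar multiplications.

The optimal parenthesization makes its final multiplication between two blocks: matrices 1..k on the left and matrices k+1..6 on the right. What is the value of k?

5

Adjacent pairs: A_1A_2 = 57·60·51 = 174420; A_2A_3 = 60·51·4 = 12240; A_3A_4 = 51·4·30 = 6120; A_4A_5 = 4·30·3 = 360; A_5A_6 = 30·3·31 = 2790.
Length 3: A_1..A_3: k=1: 0+12240+57·60·4=25920; k=2: 174420+0+57·51·4=186048 → min 25920 | A_2..A_4: k=2: 0+6120+60·51·30=97920; k=3: 12240+0+60·4·30=19440 → min 19440 | A_3..A_5: k=3: 0+360+51·4·3=972; k=4: 6120+0+51·30·3=10710 → min 972 | A_4..A_6: k=4: 0+2790+4·30·31=6510; k=5: 360+0+4·3·31=732 → min 732.
Length 4: A_1..A_4: k=1: 0+19440+57·60·30=122040; k=2: 174420+6120+57·51·30=267750; k=3: 25920+0+57·4·30=32760 → min 32760 | A_2..A_5: k=2: 0+972+60·51·3=10152; k=3: 12240+360+60·4·3=13320; k=4: 19440+0+60·30·3=24840 → min 10152 | A_3..A_6: k=3: 0+732+51·4·31=7056; k=4: 6120+2790+51·30·31=56340; k=5: 972+0+51·3·31=5715 → min 5715.
Length 5: A_1..A_5: k=1: 0+10152+57·60·3=20412; k=2: 174420+972+57·51·3=184113; k=3: 25920+360+57·4·3=26964; k=4: 32760+0+57·30·3=37890 → min 20412 | A_2..A_6: k=2: 0+5715+60·51·31=100575; k=3: 12240+732+60·4·31=20412; k=4: 19440+2790+60·30·31=78030; k=5: 10152+0+60·3·31=15732 → min 15732.
Top-level splits: k=1: (A_1..A_1)·(A_2..A_6) → 0+15732+57·60·31 = 121752; k=2: (A_1..A_2)·(A_3..A_6) → 174420+5715+57·51·31 = 270252; k=3: (A_1..A_3)·(A_4..A_6) → 25920+732+57·4·31 = 33720; k=4: (A_1..A_4)·(A_5..A_6) → 32760+2790+57·30·31 = 88560; k=5: (A_1..A_5)·(A_6..A_6) → 20412+0+57·3·31 = 25713.
Best split is after A_5, i.e. k = 5.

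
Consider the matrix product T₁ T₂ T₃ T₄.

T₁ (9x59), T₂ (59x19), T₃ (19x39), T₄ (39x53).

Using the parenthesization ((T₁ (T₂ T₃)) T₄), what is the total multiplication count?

83031

(T₂ T₃): 59×19 by 19×39 → 59×39, cost 59·19·39 = 43719
(T₁ (T₂ T₃)): 9×59 by 59×39 → 9×39, cost 9·59·39 = 20709; cumulative 64428
((T₁ (T₂ T₃)) T₄): 9×39 by 39×53 → 9×53, cost 9·39·53 = 18603; cumulative 83031
Total: 83031 scalar multiplications.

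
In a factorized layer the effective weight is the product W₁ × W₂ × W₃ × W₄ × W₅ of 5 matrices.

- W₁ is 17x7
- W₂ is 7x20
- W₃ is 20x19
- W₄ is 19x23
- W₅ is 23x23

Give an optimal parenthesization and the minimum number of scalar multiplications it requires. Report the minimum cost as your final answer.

Adjacent pairs: W₁W₂ = 17·7·20 = 2380; W₂W₃ = 7·20·19 = 2660; W₃W₄ = 20·19·23 = 8740; W₄W₅ = 19·23·23 = 10051.
Length 3: W₁..W₃: k=1: 0+2660+17·7·19=4921; k=2: 2380+0+17·20·19=8840 → min 4921 | W₂..W₄: k=2: 0+8740+7·20·23=11960; k=3: 2660+0+7·19·23=5719 → min 5719 | W₃..W₅: k=3: 0+10051+20·19·23=18791; k=4: 8740+0+20·23·23=19320 → min 18791.
Length 4: W₁..W₄: k=1: 0+5719+17·7·23=8456; k=2: 2380+8740+17·20·23=18940; k=3: 4921+0+17·19·23=12350 → min 8456 | W₂..W₅: k=2: 0+18791+7·20·23=22011; k=3: 2660+10051+7·19·23=15770; k=4: 5719+0+7·23·23=9422 → min 9422.
Length 5: W₁..W₅: k=1: 0+9422+17·7·23=12159; k=2: 2380+18791+17·20·23=28991; k=3: 4921+10051+17·19·23=22401; k=4: 8456+0+17·23·23=17449 → min 12159.
Optimal parenthesization: (W₁ × (((W₂ × W₃) × W₄) × W₅)) with cost 12159.

12159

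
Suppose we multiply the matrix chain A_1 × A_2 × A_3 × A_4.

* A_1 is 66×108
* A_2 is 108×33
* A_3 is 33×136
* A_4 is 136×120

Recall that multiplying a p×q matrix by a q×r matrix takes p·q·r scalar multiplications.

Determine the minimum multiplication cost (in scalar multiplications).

1035144

Adjacent pairs: A_1A_2 = 66·108·33 = 235224; A_2A_3 = 108·33·136 = 484704; A_3A_4 = 33·136·120 = 538560.
Length 3: A_1..A_3: k=1: 0+484704+66·108·136=1454112; k=2: 235224+0+66·33·136=531432 → min 531432 | A_2..A_4: k=2: 0+538560+108·33·120=966240; k=3: 484704+0+108·136·120=2247264 → min 966240.
Length 4: A_1..A_4: k=1: 0+966240+66·108·120=1821600; k=2: 235224+538560+66·33·120=1035144; k=3: 531432+0+66·136·120=1608552 → min 1035144.
Optimal order: ((A_1 × A_2) × (A_3 × A_4)) with cost 1035144.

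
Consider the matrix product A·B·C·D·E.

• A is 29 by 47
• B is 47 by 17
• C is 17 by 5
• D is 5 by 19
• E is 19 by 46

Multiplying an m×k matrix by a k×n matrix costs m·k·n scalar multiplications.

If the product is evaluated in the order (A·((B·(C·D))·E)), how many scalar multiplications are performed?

120572

(C·D): 17×5 by 5×19 → 17×19, cost 17·5·19 = 1615
(B·(C·D)): 47×17 by 17×19 → 47×19, cost 47·17·19 = 15181; cumulative 16796
((B·(C·D))·E): 47×19 by 19×46 → 47×46, cost 47·19·46 = 41078; cumulative 57874
(A·((B·(C·D))·E)): 29×47 by 47×46 → 29×46, cost 29·47·46 = 62698; cumulative 120572
Total: 120572 scalar multiplications.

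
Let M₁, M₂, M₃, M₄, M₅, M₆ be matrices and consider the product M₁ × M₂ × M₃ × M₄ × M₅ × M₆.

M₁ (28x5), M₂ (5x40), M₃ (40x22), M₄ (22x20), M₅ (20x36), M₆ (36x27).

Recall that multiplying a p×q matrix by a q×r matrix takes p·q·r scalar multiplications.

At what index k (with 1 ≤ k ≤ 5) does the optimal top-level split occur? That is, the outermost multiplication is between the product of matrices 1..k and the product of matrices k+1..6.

1

Adjacent pairs: M₁M₂ = 28·5·40 = 5600; M₂M₃ = 5·40·22 = 4400; M₃M₄ = 40·22·20 = 17600; M₄M₅ = 22·20·36 = 15840; M₅M₆ = 20·36·27 = 19440.
Length 3: M₁..M₃: k=1: 0+4400+28·5·22=7480; k=2: 5600+0+28·40·22=30240 → min 7480 | M₂..M₄: k=2: 0+17600+5·40·20=21600; k=3: 4400+0+5·22·20=6600 → min 6600 | M₃..M₅: k=3: 0+15840+40·22·36=47520; k=4: 17600+0+40·20·36=46400 → min 46400 | M₄..M₆: k=4: 0+19440+22·20·27=31320; k=5: 15840+0+22·36·27=37224 → min 31320.
Length 4: M₁..M₄: k=1: 0+6600+28·5·20=9400; k=2: 5600+17600+28·40·20=45600; k=3: 7480+0+28·22·20=19800 → min 9400 | M₂..M₅: k=2: 0+46400+5·40·36=53600; k=3: 4400+15840+5·22·36=24200; k=4: 6600+0+5·20·36=10200 → min 10200 | M₃..M₆: k=3: 0+31320+40·22·27=55080; k=4: 17600+19440+40·20·27=58640; k=5: 46400+0+40·36·27=85280 → min 55080.
Length 5: M₁..M₅: k=1: 0+10200+28·5·36=15240; k=2: 5600+46400+28·40·36=92320; k=3: 7480+15840+28·22·36=45496; k=4: 9400+0+28·20·36=29560 → min 15240 | M₂..M₆: k=2: 0+55080+5·40·27=60480; k=3: 4400+31320+5·22·27=38690; k=4: 6600+19440+5·20·27=28740; k=5: 10200+0+5·36·27=15060 → min 15060.
Top-level splits: k=1: (M₁..M₁)·(M₂..M₆) → 0+15060+28·5·27 = 18840; k=2: (M₁..M₂)·(M₃..M₆) → 5600+55080+28·40·27 = 90920; k=3: (M₁..M₃)·(M₄..M₆) → 7480+31320+28·22·27 = 55432; k=4: (M₁..M₄)·(M₅..M₆) → 9400+19440+28·20·27 = 43960; k=5: (M₁..M₅)·(M₆..M₆) → 15240+0+28·36·27 = 42456.
Best split is after M₁, i.e. k = 1.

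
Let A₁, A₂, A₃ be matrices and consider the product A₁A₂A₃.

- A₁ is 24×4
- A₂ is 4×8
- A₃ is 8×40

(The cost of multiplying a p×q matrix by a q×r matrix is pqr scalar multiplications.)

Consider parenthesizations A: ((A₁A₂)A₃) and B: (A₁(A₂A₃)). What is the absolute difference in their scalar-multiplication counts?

3328

Order A = ((A₁A₂)A₃): (A₁A₂): 24×4 by 4×8 → 24×8, cost 24·4·8 = 768; ((A₁A₂)A₃): 24×8 by 8×40 → 24×40, cost 24·8·40 = 7680; cumulative 8448. Total 8448.
Order B = (A₁(A₂A₃)): (A₂A₃): 4×8 by 8×40 → 4×40, cost 4·8·40 = 1280; (A₁(A₂A₃)): 24×4 by 4×40 → 24×40, cost 24·4·40 = 3840; cumulative 5120. Total 5120.
Difference: |8448 − 5120| = 3328.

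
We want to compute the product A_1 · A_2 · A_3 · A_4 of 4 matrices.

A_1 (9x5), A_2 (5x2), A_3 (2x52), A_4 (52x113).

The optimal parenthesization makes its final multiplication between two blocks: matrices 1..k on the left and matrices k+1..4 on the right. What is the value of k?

Adjacent pairs: A_1A_2 = 9·5·2 = 90; A_2A_3 = 5·2·52 = 520; A_3A_4 = 2·52·113 = 11752.
Length 3: A_1..A_3: k=1: 0+520+9·5·52=2860; k=2: 90+0+9·2·52=1026 → min 1026 | A_2..A_4: k=2: 0+11752+5·2·113=12882; k=3: 520+0+5·52·113=29900 → min 12882.
Top-level splits: k=1: (A_1..A_1)·(A_2..A_4) → 0+12882+9·5·113 = 17967; k=2: (A_1..A_2)·(A_3..A_4) → 90+11752+9·2·113 = 13876; k=3: (A_1..A_3)·(A_4..A_4) → 1026+0+9·52·113 = 53910.
Best split is after A_2, i.e. k = 2.

2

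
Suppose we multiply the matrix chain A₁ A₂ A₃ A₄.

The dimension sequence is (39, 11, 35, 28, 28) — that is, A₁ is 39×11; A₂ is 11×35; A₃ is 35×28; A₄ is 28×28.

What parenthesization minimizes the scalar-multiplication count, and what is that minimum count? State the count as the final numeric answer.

31416

Adjacent pairs: A₁A₂ = 39·11·35 = 15015; A₂A₃ = 11·35·28 = 10780; A₃A₄ = 35·28·28 = 27440.
Length 3: A₁..A₃: k=1: 0+10780+39·11·28=22792; k=2: 15015+0+39·35·28=53235 → min 22792 | A₂..A₄: k=2: 0+27440+11·35·28=38220; k=3: 10780+0+11·28·28=19404 → min 19404.
Length 4: A₁..A₄: k=1: 0+19404+39·11·28=31416; k=2: 15015+27440+39·35·28=80675; k=3: 22792+0+39·28·28=53368 → min 31416.
Optimal parenthesization: (A₁ ((A₂ A₃) A₄)) with cost 31416.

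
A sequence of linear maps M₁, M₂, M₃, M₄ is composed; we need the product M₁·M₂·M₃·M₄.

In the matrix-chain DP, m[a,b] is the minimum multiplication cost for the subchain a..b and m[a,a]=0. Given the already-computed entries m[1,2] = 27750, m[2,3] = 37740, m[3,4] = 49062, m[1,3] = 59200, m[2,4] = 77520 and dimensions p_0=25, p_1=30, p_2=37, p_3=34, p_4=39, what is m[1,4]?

m[1,4] = min over k∈[1,3] of m[1,k]+m[k+1,4]+p_{0}·p_k·p_{4}.
k=1: 0 + 77520 + 25·30·39 = 106770; k=2: 27750 + 49062 + 25·37·39 = 112887; k=3: 59200 + 0 + 25·34·39 = 92350.
Minimum: 92350 at k=3.

92350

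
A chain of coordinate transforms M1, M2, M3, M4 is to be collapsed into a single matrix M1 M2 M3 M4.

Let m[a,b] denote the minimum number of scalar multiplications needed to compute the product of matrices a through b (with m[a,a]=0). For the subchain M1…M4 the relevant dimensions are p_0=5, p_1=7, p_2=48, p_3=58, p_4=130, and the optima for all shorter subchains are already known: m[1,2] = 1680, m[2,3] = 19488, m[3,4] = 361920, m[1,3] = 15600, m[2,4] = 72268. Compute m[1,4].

53300

m[1,4] = min over k∈[1,3] of m[1,k]+m[k+1,4]+p_{0}·p_k·p_{4}.
k=1: 0 + 72268 + 5·7·130 = 76818; k=2: 1680 + 361920 + 5·48·130 = 394800; k=3: 15600 + 0 + 5·58·130 = 53300.
Minimum: 53300 at k=3.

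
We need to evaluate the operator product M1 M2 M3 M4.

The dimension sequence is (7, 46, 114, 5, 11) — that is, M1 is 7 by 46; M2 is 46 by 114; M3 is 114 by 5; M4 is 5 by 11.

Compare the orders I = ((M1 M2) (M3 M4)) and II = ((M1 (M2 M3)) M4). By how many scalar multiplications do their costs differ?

23541

Order I = ((M1 M2) (M3 M4)): (M1 M2): 7×46 by 46×114 → 7×114, cost 7·46·114 = 36708; (M3 M4): 114×5 by 5×11 → 114×11, cost 114·5·11 = 6270; ((M1 M2) (M3 M4)): 7×114 by 114×11 → 7×11, cost 7·114·11 = 8778; cumulative 51756. Total 51756.
Order II = ((M1 (M2 M3)) M4): (M2 M3): 46×114 by 114×5 → 46×5, cost 46·114·5 = 26220; (M1 (M2 M3)): 7×46 by 46×5 → 7×5, cost 7·46·5 = 1610; cumulative 27830; ((M1 (M2 M3)) M4): 7×5 by 5×11 → 7×11, cost 7·5·11 = 385; cumulative 28215. Total 28215.
Difference: |51756 − 28215| = 23541.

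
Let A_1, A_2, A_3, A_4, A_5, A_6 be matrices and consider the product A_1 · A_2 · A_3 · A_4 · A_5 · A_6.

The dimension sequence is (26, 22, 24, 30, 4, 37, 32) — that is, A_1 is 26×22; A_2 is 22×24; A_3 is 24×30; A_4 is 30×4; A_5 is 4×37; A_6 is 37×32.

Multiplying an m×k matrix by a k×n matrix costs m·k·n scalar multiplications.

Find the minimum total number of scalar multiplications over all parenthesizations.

15344

Adjacent pairs: A_1A_2 = 26·22·24 = 13728; A_2A_3 = 22·24·30 = 15840; A_3A_4 = 24·30·4 = 2880; A_4A_5 = 30·4·37 = 4440; A_5A_6 = 4·37·32 = 4736.
Length 3: A_1..A_3: k=1: 0+15840+26·22·30=33000; k=2: 13728+0+26·24·30=32448 → min 32448 | A_2..A_4: k=2: 0+2880+22·24·4=4992; k=3: 15840+0+22·30·4=18480 → min 4992 | A_3..A_5: k=3: 0+4440+24·30·37=31080; k=4: 2880+0+24·4·37=6432 → min 6432 | A_4..A_6: k=4: 0+4736+30·4·32=8576; k=5: 4440+0+30·37·32=39960 → min 8576.
Length 4: A_1..A_4: k=1: 0+4992+26·22·4=7280; k=2: 13728+2880+26·24·4=19104; k=3: 32448+0+26·30·4=35568 → min 7280 | A_2..A_5: k=2: 0+6432+22·24·37=25968; k=3: 15840+4440+22·30·37=44700; k=4: 4992+0+22·4·37=8248 → min 8248 | A_3..A_6: k=3: 0+8576+24·30·32=31616; k=4: 2880+4736+24·4·32=10688; k=5: 6432+0+24·37·32=34848 → min 10688.
Length 5: A_1..A_5: k=1: 0+8248+26·22·37=29412; k=2: 13728+6432+26·24·37=43248; k=3: 32448+4440+26·30·37=65748; k=4: 7280+0+26·4·37=11128 → min 11128 | A_2..A_6: k=2: 0+10688+22·24·32=27584; k=3: 15840+8576+22·30·32=45536; k=4: 4992+4736+22·4·32=12544; k=5: 8248+0+22·37·32=34296 → min 12544.
Length 6: A_1..A_6: k=1: 0+12544+26·22·32=30848; k=2: 13728+10688+26·24·32=44384; k=3: 32448+8576+26·30·32=65984; k=4: 7280+4736+26·4·32=15344; k=5: 11128+0+26·37·32=41912 → min 15344.
Optimal order: ((A_1 · (A_2 · (A_3 · A_4))) · (A_5 · A_6)) with cost 15344.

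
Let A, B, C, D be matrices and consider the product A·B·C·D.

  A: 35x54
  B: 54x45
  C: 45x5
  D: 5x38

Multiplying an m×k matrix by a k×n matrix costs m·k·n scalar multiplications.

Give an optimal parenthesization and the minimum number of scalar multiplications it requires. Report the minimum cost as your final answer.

28250

Adjacent pairs: AB = 35·54·45 = 85050; BC = 54·45·5 = 12150; CD = 45·5·38 = 8550.
Length 3: A..C: k=1: 0+12150+35·54·5=21600; k=2: 85050+0+35·45·5=92925 → min 21600 | B..D: k=2: 0+8550+54·45·38=100890; k=3: 12150+0+54·5·38=22410 → min 22410.
Length 4: A..D: k=1: 0+22410+35·54·38=94230; k=2: 85050+8550+35·45·38=153450; k=3: 21600+0+35·5·38=28250 → min 28250.
Optimal parenthesization: ((A·(B·C))·D) with cost 28250.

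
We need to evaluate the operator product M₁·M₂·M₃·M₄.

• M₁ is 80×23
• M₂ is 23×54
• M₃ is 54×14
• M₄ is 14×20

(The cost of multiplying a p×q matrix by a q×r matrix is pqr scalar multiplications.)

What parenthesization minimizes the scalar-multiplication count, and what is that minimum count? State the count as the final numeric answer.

60628

Adjacent pairs: M₁M₂ = 80·23·54 = 99360; M₂M₃ = 23·54·14 = 17388; M₃M₄ = 54·14·20 = 15120.
Length 3: M₁..M₃: k=1: 0+17388+80·23·14=43148; k=2: 99360+0+80·54·14=159840 → min 43148 | M₂..M₄: k=2: 0+15120+23·54·20=39960; k=3: 17388+0+23·14·20=23828 → min 23828.
Length 4: M₁..M₄: k=1: 0+23828+80·23·20=60628; k=2: 99360+15120+80·54·20=200880; k=3: 43148+0+80·14·20=65548 → min 60628.
Optimal parenthesization: (M₁·((M₂·M₃)·M₄)) with cost 60628.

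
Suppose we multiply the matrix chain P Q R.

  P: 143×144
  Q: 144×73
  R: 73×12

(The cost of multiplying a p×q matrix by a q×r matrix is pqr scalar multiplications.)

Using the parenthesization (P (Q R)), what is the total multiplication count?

373248

(Q R): 144×73 by 73×12 → 144×12, cost 144·73·12 = 126144
(P (Q R)): 143×144 by 144×12 → 143×12, cost 143·144·12 = 247104; cumulative 373248
Total: 373248 scalar multiplications.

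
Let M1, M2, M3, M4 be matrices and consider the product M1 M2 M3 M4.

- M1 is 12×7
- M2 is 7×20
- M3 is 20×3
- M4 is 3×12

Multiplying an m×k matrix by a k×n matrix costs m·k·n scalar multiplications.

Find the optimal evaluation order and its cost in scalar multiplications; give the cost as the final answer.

Adjacent pairs: M1M2 = 12·7·20 = 1680; M2M3 = 7·20·3 = 420; M3M4 = 20·3·12 = 720.
Length 3: M1..M3: k=1: 0+420+12·7·3=672; k=2: 1680+0+12·20·3=2400 → min 672 | M2..M4: k=2: 0+720+7·20·12=2400; k=3: 420+0+7·3·12=672 → min 672.
Length 4: M1..M4: k=1: 0+672+12·7·12=1680; k=2: 1680+720+12·20·12=5280; k=3: 672+0+12·3·12=1104 → min 1104.
Optimal parenthesization: ((M1 (M2 M3)) M4) with cost 1104.

1104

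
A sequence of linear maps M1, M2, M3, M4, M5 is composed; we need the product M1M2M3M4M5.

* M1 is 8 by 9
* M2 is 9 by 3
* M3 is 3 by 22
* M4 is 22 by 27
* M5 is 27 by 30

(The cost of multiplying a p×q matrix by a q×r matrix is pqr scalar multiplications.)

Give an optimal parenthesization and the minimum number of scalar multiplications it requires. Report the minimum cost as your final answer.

5148

Adjacent pairs: M1M2 = 8·9·3 = 216; M2M3 = 9·3·22 = 594; M3M4 = 3·22·27 = 1782; M4M5 = 22·27·30 = 17820.
Length 3: M1..M3: k=1: 0+594+8·9·22=2178; k=2: 216+0+8·3·22=744 → min 744 | M2..M4: k=2: 0+1782+9·3·27=2511; k=3: 594+0+9·22·27=5940 → min 2511 | M3..M5: k=3: 0+17820+3·22·30=19800; k=4: 1782+0+3·27·30=4212 → min 4212.
Length 4: M1..M4: k=1: 0+2511+8·9·27=4455; k=2: 216+1782+8·3·27=2646; k=3: 744+0+8·22·27=5496 → min 2646 | M2..M5: k=2: 0+4212+9·3·30=5022; k=3: 594+17820+9·22·30=24354; k=4: 2511+0+9·27·30=9801 → min 5022.
Length 5: M1..M5: k=1: 0+5022+8·9·30=7182; k=2: 216+4212+8·3·30=5148; k=3: 744+17820+8·22·30=23844; k=4: 2646+0+8·27·30=9126 → min 5148.
Optimal parenthesization: ((M1M2)((M3M4)M5)) with cost 5148.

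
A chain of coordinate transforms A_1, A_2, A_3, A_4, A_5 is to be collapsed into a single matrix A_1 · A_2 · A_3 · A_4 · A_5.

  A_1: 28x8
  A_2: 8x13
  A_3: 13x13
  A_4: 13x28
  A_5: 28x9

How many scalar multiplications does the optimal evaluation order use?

Adjacent pairs: A_1A_2 = 28·8·13 = 2912; A_2A_3 = 8·13·13 = 1352; A_3A_4 = 13·13·28 = 4732; A_4A_5 = 13·28·9 = 3276.
Length 3: A_1..A_3: k=1: 0+1352+28·8·13=4264; k=2: 2912+0+28·13·13=7644 → min 4264 | A_2..A_4: k=2: 0+4732+8·13·28=7644; k=3: 1352+0+8·13·28=4264 → min 4264 | A_3..A_5: k=3: 0+3276+13·13·9=4797; k=4: 4732+0+13·28·9=8008 → min 4797.
Length 4: A_1..A_4: k=1: 0+4264+28·8·28=10536; k=2: 2912+4732+28·13·28=17836; k=3: 4264+0+28·13·28=14456 → min 10536 | A_2..A_5: k=2: 0+4797+8·13·9=5733; k=3: 1352+3276+8·13·9=5564; k=4: 4264+0+8·28·9=6280 → min 5564.
Length 5: A_1..A_5: k=1: 0+5564+28·8·9=7580; k=2: 2912+4797+28·13·9=10985; k=3: 4264+3276+28·13·9=10816; k=4: 10536+0+28·28·9=17592 → min 7580.
Optimal order: (A_1 · ((A_2 · A_3) · (A_4 · A_5))) with cost 7580.

7580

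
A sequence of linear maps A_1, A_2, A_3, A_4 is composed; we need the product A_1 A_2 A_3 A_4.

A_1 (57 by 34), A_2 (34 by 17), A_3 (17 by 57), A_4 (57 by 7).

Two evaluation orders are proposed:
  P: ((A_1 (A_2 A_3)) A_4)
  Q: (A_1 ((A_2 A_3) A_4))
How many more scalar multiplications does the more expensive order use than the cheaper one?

Order P = ((A_1 (A_2 A_3)) A_4): (A_2 A_3): 34×17 by 17×57 → 34×57, cost 34·17·57 = 32946; (A_1 (A_2 A_3)): 57×34 by 34×57 → 57×57, cost 57·34·57 = 110466; cumulative 143412; ((A_1 (A_2 A_3)) A_4): 57×57 by 57×7 → 57×7, cost 57·57·7 = 22743; cumulative 166155. Total 166155.
Order Q = (A_1 ((A_2 A_3) A_4)): (A_2 A_3): 34×17 by 17×57 → 34×57, cost 34·17·57 = 32946; ((A_2 A_3) A_4): 34×57 by 57×7 → 34×7, cost 34·57·7 = 13566; cumulative 46512; (A_1 ((A_2 A_3) A_4)): 57×34 by 34×7 → 57×7, cost 57·34·7 = 13566; cumulative 60078. Total 60078.
Difference: |166155 − 60078| = 106077.

106077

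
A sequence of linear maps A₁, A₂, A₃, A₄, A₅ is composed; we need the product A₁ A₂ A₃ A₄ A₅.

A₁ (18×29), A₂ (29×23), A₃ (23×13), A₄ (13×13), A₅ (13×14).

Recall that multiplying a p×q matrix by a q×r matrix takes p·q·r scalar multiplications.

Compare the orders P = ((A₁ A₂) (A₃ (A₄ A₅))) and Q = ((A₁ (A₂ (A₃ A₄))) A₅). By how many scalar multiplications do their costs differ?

Order P = ((A₁ A₂) (A₃ (A₄ A₅))): (A₁ A₂): 18×29 by 29×23 → 18×23, cost 18·29·23 = 12006; (A₄ A₅): 13×13 by 13×14 → 13×14, cost 13·13·14 = 2366; (A₃ (A₄ A₅)): 23×13 by 13×14 → 23×14, cost 23·13·14 = 4186; cumulative 6552; ((A₁ A₂) (A₃ (A₄ A₅))): 18×23 by 23×14 → 18×14, cost 18·23·14 = 5796; cumulative 24354. Total 24354.
Order Q = ((A₁ (A₂ (A₃ A₄))) A₅): (A₃ A₄): 23×13 by 13×13 → 23×13, cost 23·13·13 = 3887; (A₂ (A₃ A₄)): 29×23 by 23×13 → 29×13, cost 29·23·13 = 8671; cumulative 12558; (A₁ (A₂ (A₃ A₄))): 18×29 by 29×13 → 18×13, cost 18·29·13 = 6786; cumulative 19344; ((A₁ (A₂ (A₃ A₄))) A₅): 18×13 by 13×14 → 18×14, cost 18·13·14 = 3276; cumulative 22620. Total 22620.
Difference: |24354 − 22620| = 1734.

1734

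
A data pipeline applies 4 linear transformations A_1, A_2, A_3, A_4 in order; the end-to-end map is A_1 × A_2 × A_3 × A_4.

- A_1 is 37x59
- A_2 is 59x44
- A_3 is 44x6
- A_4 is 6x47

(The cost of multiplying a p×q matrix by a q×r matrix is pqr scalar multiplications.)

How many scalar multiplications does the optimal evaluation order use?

39108

Adjacent pairs: A_1A_2 = 37·59·44 = 96052; A_2A_3 = 59·44·6 = 15576; A_3A_4 = 44·6·47 = 12408.
Length 3: A_1..A_3: k=1: 0+15576+37·59·6=28674; k=2: 96052+0+37·44·6=105820 → min 28674 | A_2..A_4: k=2: 0+12408+59·44·47=134420; k=3: 15576+0+59·6·47=32214 → min 32214.
Length 4: A_1..A_4: k=1: 0+32214+37·59·47=134815; k=2: 96052+12408+37·44·47=184976; k=3: 28674+0+37·6·47=39108 → min 39108.
Optimal order: ((A_1 × (A_2 × A_3)) × A_4) with cost 39108.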